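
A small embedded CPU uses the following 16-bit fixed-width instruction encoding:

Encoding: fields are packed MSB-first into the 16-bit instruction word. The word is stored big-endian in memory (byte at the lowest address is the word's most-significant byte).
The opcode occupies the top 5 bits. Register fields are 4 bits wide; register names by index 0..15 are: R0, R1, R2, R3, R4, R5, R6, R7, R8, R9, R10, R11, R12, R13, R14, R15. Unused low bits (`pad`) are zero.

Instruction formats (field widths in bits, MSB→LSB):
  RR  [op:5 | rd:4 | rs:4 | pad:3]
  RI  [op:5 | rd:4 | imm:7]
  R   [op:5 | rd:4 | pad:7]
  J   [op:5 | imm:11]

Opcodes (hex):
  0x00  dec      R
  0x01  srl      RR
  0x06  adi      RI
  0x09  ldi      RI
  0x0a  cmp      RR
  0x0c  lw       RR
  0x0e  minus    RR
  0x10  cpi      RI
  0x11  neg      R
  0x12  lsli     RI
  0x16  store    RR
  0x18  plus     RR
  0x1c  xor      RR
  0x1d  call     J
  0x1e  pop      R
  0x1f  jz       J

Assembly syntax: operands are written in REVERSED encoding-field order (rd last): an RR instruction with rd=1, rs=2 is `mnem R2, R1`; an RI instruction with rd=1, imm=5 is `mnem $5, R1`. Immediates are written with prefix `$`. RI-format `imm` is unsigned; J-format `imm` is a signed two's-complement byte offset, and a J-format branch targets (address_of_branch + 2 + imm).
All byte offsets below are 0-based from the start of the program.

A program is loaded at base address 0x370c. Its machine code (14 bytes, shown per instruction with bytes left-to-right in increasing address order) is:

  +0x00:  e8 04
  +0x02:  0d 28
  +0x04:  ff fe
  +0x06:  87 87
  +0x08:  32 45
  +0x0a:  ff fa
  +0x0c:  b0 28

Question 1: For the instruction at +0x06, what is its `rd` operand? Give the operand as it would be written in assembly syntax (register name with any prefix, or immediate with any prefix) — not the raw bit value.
R15

[06] 87 87 → 0x8787
  opcode bits[15:11]=0x10: cpi/RI
  [10:7] rd=15 = R15
  [6:0] imm=7 = $7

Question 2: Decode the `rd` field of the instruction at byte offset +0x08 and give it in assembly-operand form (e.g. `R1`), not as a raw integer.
off 0x08: read 32 45 as big → 0x3245
  opcode bits[15:11]=0x6: adi/RI
  rd: (w>>7)&0xf=0x4 → R4
  imm: (w>>0)&0x7f=0x45 → $69

R4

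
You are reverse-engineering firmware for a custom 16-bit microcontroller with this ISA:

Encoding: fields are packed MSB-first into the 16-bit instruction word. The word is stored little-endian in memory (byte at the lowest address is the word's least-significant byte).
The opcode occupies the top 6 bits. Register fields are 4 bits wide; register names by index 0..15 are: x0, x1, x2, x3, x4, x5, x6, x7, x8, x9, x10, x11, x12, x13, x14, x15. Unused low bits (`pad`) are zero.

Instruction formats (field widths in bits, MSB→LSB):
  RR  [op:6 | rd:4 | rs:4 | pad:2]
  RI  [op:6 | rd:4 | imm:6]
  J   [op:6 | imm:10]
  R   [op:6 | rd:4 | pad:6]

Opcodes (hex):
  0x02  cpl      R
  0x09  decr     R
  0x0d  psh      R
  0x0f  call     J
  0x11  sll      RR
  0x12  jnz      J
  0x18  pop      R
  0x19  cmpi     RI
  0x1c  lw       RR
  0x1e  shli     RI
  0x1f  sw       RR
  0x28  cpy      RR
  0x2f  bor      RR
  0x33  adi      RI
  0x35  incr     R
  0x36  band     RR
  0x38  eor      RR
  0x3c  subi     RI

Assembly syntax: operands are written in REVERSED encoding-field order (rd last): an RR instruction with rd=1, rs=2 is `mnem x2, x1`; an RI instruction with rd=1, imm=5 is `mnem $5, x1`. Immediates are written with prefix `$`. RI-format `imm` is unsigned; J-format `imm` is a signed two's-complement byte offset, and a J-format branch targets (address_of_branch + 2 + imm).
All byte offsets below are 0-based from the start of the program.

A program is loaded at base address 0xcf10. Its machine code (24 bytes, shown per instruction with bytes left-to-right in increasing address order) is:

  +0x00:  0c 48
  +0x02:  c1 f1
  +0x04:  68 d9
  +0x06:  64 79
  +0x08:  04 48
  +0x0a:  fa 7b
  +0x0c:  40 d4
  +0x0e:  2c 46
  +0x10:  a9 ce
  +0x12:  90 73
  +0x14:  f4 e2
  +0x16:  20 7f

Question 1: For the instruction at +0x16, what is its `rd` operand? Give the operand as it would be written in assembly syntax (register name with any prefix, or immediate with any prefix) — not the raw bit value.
x12

off 0x16: read 20 7f as little → 0x7f20
  op=0x7f20>>10=0x1f ⇒ sw (RR)
  rd: (w>>6)&0xf=0xc → x12
  rs: (w>>2)&0xf=0x8 → x8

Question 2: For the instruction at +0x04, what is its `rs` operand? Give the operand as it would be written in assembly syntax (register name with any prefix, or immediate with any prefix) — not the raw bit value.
@+04  little-endian(68 d9) = 0xd968
  top 6b → 0x36 → band [RR]
  rd@[9:6]=0x5 ⇒ x5
  rs@[5:2]=0xa ⇒ x10

x10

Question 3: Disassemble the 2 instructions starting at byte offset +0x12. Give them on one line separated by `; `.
+0x12: 90 73 ⇒ word 0x7390 (little)
  op=0x7390>>10=0x1c ⇒ lw (RR)
  rd@[9:6]=0xe ⇒ x14
  rs@[5:2]=0x4 ⇒ x4
+0x14: f4 e2 ⇒ word 0xe2f4 (little)
  op=0xe2f4>>10=0x38 ⇒ eor (RR)
  rd@[9:6]=0xb ⇒ x11
  rs@[5:2]=0xd ⇒ x13

lw x4, x14; eor x13, x11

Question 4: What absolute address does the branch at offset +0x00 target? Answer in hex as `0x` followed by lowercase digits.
+0x00: 0c 48 ⇒ word 0x480c (little)
  op=0x480c>>10=0x12 ⇒ jnz (J)
  imm: (w>>0)&0x3ff=0xc → $12
  target = base 0xcf10 + off 0x00 + 2 + imm 12 = 0xcf1e

0xcf1e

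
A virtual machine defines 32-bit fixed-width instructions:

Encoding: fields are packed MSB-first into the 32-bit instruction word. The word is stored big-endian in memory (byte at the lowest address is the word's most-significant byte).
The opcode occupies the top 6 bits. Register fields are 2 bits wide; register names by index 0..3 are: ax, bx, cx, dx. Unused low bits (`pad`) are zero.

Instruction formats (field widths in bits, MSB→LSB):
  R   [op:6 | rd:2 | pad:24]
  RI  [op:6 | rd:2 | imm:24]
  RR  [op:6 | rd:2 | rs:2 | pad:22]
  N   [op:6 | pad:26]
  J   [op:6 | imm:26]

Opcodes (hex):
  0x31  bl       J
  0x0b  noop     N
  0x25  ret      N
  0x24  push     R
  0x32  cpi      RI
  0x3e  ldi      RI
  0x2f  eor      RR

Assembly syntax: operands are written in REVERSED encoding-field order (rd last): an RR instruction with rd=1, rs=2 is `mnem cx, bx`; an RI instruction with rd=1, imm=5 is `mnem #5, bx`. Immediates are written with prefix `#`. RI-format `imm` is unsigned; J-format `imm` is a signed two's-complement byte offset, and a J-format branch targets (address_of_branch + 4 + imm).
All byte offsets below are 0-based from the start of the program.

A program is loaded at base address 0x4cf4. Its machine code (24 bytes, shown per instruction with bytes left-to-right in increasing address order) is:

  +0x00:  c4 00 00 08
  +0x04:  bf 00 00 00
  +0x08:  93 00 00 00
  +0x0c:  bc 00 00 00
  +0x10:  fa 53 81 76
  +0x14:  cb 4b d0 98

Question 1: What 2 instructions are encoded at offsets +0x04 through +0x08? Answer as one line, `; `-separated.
+0x04: bf 00 00 00 ⇒ word 0xbf000000 (big)
  opcode bits[31:26]=0x2f: eor/RR
  [25:24] rd=3 = dx
  [23:22] rs=0 = ax
+0x08: 93 00 00 00 ⇒ word 0x93000000 (big)
  opcode bits[31:26]=0x24: push/R
  [25:24] rd=3 = dx

eor ax, dx; push dx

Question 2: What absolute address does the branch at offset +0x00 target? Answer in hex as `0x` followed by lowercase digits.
@+00  big-endian(c4 00 00 08) = 0xc4000008
  top 6b → 0x31 → bl [J]
  [25:0] imm=8 = #8
  target = base 0x4cf4 + off 0x00 + 4 + imm 8 = 0x4d00

0x4d00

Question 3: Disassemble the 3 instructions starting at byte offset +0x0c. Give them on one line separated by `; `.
[0c] bc 00 00 00 → 0xbc000000
  top 6b → 0x2f → eor [RR]
  rd@[25:24]=0x0 ⇒ ax
  rs@[23:22]=0x0 ⇒ ax
[10] fa 53 81 76 → 0xfa538176
  top 6b → 0x3e → ldi [RI]
  rd@[25:24]=0x2 ⇒ cx
  imm@[23:0]=0x538176 ⇒ #5472630
[14] cb 4b d0 98 → 0xcb4bd098
  top 6b → 0x32 → cpi [RI]
  rd@[25:24]=0x3 ⇒ dx
  imm@[23:0]=0x4bd098 ⇒ #4968600

eor ax, ax; ldi #5472630, cx; cpi #4968600, dx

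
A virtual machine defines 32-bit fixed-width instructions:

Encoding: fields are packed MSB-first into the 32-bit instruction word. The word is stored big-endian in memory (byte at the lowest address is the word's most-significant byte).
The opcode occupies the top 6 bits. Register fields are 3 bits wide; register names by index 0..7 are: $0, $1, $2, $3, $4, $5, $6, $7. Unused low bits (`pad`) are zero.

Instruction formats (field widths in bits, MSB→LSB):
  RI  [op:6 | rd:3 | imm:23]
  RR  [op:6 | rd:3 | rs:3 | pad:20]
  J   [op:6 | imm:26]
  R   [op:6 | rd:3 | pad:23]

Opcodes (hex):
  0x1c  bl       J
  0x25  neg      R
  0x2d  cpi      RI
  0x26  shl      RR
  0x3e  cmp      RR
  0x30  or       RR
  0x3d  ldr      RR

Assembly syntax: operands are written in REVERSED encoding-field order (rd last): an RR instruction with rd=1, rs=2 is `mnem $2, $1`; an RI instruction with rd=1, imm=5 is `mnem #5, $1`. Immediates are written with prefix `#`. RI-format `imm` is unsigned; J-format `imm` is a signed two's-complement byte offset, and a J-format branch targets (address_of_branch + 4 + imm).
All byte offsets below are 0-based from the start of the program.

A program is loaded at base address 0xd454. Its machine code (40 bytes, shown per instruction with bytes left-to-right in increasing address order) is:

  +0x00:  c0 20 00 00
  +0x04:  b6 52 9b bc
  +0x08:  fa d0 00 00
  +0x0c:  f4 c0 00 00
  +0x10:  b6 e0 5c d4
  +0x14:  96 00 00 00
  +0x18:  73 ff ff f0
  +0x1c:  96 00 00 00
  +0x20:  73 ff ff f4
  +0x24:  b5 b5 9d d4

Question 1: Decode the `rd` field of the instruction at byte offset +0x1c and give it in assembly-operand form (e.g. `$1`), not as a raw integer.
@+1c  big-endian(96 00 00 00) = 0x96000000
  top 6b → 0x25 → neg [R]
  [25:23] rd=4 = $4

$4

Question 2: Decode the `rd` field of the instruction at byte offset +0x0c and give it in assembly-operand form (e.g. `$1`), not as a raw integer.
$1

@+0c  big-endian(f4 c0 00 00) = 0xf4c00000
  opcode bits[31:26]=0x3d: ldr/RR
  [25:23] rd=1 = $1
  [22:20] rs=4 = $4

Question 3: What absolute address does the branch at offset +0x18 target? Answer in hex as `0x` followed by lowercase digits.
0xd460

+0x18: 73 ff ff f0 ⇒ word 0x73fffff0 (big)
  top 6b → 0x1c → bl [J]
  imm@[25:0]=0x3fffff0 (s26→-16) ⇒ #-16
  target = base 0xd454 + off 0x18 + 4 + imm -16 = 0xd460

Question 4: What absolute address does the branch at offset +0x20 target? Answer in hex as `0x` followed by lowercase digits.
@+20  big-endian(73 ff ff f4) = 0x73fffff4
  top 6b → 0x1c → bl [J]
  imm@[25:0]=0x3fffff4 (s26→-12) ⇒ #-12
  target = base 0xd454 + off 0x20 + 4 + imm -12 = 0xd46c

0xd46c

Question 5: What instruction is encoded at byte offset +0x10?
+0x10: b6 e0 5c d4 ⇒ word 0xb6e05cd4 (big)
  opcode bits[31:26]=0x2d: cpi/RI
  [25:23] rd=5 = $5
  [22:0] imm=6315220 = #6315220

cpi #6315220, $5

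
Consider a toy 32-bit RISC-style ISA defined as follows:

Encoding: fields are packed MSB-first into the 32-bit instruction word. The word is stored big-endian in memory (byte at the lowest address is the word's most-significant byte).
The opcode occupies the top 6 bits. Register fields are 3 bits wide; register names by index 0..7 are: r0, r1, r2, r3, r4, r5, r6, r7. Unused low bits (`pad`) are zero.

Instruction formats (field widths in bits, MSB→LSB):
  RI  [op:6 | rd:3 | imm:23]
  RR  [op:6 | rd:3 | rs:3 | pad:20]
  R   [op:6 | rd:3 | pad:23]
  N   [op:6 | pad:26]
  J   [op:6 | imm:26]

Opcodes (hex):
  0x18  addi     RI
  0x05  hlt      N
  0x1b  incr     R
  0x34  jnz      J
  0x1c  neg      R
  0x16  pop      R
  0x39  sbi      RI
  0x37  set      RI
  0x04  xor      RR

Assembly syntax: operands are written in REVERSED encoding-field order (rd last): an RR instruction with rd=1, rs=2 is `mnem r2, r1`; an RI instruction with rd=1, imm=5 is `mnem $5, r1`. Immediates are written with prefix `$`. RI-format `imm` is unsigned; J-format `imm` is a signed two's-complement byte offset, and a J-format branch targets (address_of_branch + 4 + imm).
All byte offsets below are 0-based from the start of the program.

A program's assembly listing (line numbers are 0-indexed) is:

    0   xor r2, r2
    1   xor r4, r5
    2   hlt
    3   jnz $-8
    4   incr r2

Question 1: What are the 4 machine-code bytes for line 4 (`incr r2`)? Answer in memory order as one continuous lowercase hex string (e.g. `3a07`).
6d000000

4. incr fields op=0x1b:6|rd=2:3|pad=0:23 → word 6d000000h → 6d 00 00 00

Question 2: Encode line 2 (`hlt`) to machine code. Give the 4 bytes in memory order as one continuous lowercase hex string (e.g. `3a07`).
14000000

L2: hlt op=0x5:6|pad=0:26 ⇒ 0x14000000 ⇒ big 14 00 00 00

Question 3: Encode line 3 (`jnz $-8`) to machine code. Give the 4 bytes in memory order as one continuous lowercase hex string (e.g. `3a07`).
L3: jnz op=0x34:6|imm=-8:26 ⇒ 0xd3fffff8 ⇒ big d3 ff ff f8

d3fffff8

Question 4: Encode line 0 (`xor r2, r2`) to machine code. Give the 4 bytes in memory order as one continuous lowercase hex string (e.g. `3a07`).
0. xor fields op=0x4:6|rd=2:3|rs=2:3|pad=0:20 → word 11200000h → 11 20 00 00

11200000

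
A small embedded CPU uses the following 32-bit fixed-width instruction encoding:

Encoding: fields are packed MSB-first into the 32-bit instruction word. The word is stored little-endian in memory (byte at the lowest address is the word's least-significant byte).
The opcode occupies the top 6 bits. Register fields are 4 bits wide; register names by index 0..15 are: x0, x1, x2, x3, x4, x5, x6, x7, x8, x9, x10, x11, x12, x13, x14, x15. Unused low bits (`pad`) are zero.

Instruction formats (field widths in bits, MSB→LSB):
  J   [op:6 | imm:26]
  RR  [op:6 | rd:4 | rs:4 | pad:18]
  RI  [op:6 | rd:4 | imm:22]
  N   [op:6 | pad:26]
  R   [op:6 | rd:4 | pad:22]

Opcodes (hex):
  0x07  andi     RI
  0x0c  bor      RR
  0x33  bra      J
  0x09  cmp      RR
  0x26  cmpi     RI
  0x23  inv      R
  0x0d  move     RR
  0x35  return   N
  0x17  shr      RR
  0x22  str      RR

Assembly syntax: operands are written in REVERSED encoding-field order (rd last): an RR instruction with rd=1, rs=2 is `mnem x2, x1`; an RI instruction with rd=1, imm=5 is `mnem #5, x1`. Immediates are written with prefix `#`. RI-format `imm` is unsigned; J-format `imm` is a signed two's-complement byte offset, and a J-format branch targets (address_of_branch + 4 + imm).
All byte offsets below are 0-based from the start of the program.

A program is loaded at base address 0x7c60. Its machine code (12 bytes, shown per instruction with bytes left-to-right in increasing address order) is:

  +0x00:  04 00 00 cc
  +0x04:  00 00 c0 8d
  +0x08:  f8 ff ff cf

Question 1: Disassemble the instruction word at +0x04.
+0x04: 00 00 c0 8d ⇒ word 0x8dc00000 (little)
  op=0x8dc00000>>26=0x23 ⇒ inv (R)
  [25:22] rd=7 = x7

inv x7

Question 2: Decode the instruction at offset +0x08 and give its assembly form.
off 0x08: read f8 ff ff cf as little → 0xcffffff8
  opcode bits[31:26]=0x33: bra/J
  [25:0] imm=67108856 (s26→-8) = #-8

bra #-8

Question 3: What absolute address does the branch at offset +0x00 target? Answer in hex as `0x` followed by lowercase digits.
@+00  little-endian(04 00 00 cc) = 0xcc000004
  top 6b → 0x33 → bra [J]
  imm@[25:0]=0x4 ⇒ #4
  target = base 0x7c60 + off 0x00 + 4 + imm 4 = 0x7c68

0x7c68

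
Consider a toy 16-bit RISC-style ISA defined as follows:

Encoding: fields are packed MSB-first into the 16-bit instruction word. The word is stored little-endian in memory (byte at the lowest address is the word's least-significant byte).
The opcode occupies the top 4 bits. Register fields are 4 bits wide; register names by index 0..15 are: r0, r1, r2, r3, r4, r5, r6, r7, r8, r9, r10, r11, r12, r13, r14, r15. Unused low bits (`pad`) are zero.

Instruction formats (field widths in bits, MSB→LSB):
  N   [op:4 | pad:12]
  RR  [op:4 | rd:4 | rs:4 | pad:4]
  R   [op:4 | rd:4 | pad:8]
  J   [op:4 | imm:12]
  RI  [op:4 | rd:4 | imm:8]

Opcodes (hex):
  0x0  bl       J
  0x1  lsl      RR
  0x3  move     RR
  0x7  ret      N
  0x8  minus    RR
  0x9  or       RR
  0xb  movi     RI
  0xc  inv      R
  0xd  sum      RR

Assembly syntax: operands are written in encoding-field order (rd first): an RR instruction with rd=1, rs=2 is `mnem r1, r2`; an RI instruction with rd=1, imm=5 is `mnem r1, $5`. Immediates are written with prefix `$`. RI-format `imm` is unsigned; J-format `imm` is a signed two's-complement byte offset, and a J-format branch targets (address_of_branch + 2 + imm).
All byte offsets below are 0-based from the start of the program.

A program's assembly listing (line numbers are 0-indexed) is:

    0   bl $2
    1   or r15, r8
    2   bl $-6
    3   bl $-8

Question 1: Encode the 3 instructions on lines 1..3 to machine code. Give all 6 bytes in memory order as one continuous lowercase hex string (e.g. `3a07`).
809ffa0ff80f

L1: or op=0x9:4|rd=15:4|rs=8:4|pad=0:4 ⇒ 0x9f80 ⇒ little 80 9f
L2: bl op=0x0:4|imm=-6:12 ⇒ 0x0ffa ⇒ little fa 0f
L3: bl op=0x0:4|imm=-8:12 ⇒ 0x0ff8 ⇒ little f8 0f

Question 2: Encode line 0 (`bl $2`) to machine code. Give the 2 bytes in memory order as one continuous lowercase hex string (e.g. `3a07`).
L0: bl op=0x0:4|imm=2:12 ⇒ 0x0002 ⇒ little 02 00

0200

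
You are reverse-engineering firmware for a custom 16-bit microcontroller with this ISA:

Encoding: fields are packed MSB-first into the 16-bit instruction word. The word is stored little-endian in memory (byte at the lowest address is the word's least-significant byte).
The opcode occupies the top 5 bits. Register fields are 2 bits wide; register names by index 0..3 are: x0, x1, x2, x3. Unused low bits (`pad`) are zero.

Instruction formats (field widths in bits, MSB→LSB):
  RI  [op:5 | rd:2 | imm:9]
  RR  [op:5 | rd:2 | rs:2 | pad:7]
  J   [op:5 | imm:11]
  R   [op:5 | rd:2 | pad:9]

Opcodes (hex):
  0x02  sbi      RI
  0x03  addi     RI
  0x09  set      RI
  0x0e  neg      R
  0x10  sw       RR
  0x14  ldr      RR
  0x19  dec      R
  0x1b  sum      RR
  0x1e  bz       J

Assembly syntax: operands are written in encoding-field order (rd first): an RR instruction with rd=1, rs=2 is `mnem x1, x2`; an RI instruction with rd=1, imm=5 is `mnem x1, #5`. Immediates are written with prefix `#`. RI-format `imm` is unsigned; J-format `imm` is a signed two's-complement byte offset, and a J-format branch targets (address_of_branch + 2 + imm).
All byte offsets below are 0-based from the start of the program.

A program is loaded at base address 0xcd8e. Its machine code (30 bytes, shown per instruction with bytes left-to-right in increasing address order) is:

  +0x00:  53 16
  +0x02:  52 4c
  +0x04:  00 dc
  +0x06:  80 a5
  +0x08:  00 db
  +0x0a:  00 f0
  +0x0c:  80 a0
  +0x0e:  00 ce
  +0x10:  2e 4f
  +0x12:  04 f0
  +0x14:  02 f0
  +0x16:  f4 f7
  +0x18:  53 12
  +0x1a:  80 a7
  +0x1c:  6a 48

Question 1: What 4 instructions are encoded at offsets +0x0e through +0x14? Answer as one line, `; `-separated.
@+0e  little-endian(00 ce) = 0xce00
  opcode bits[15:11]=0x19: dec/R
  rd@[10:9]=0x3 ⇒ x3
@+10  little-endian(2e 4f) = 0x4f2e
  opcode bits[15:11]=0x9: set/RI
  rd@[10:9]=0x3 ⇒ x3
  imm@[8:0]=0x12e ⇒ #302
@+12  little-endian(04 f0) = 0xf004
  opcode bits[15:11]=0x1e: bz/J
  imm@[10:0]=0x4 ⇒ #4
@+14  little-endian(02 f0) = 0xf002
  opcode bits[15:11]=0x1e: bz/J
  imm@[10:0]=0x2 ⇒ #2

dec x3; set x3, #302; bz #4; bz #2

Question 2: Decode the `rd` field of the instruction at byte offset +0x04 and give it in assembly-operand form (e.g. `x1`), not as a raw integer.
[04] 00 dc → 0xdc00
  op=0xdc00>>11=0x1b ⇒ sum (RR)
  rd@[10:9]=0x2 ⇒ x2
  rs@[8:7]=0x0 ⇒ x0

x2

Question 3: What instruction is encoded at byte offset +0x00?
sbi x3, #83

+0x00: 53 16 ⇒ word 0x1653 (little)
  top 5b → 0x2 → sbi [RI]
  [10:9] rd=3 = x3
  [8:0] imm=83 = #83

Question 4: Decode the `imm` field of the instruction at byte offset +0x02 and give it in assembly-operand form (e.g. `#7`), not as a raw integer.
[02] 52 4c → 0x4c52
  opcode bits[15:11]=0x9: set/RI
  [10:9] rd=2 = x2
  [8:0] imm=82 = #82

#82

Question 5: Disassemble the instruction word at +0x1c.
+0x1c: 6a 48 ⇒ word 0x486a (little)
  opcode bits[15:11]=0x9: set/RI
  rd@[10:9]=0x0 ⇒ x0
  imm@[8:0]=0x6a ⇒ #106

set x0, #106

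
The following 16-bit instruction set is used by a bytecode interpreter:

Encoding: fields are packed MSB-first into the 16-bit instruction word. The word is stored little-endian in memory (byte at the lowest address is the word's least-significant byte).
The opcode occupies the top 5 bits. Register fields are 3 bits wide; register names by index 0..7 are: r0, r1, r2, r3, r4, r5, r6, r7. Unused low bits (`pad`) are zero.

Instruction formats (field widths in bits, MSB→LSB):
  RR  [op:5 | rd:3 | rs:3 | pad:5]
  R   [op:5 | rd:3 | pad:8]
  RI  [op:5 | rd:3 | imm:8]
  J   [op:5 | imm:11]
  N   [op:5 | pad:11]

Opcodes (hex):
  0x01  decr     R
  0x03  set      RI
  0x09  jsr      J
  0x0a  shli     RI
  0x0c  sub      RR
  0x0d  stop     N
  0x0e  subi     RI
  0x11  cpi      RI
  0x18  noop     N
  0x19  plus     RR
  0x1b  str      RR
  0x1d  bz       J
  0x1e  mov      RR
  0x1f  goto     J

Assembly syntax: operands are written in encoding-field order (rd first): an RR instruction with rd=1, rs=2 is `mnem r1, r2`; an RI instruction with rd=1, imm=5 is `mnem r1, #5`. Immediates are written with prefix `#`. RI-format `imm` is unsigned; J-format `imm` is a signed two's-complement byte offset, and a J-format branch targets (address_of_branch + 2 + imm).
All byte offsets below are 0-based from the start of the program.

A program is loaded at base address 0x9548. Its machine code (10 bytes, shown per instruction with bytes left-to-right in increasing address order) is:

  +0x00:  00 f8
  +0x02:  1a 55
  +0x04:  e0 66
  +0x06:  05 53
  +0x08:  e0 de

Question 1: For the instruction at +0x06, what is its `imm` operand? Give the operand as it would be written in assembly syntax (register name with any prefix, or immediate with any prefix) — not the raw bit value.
#5

+0x06: 05 53 ⇒ word 0x5305 (little)
  top 5b → 0xa → shli [RI]
  rd@[10:8]=0x3 ⇒ r3
  imm@[7:0]=0x5 ⇒ #5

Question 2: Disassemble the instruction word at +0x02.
shli r5, #26

off 0x02: read 1a 55 as little → 0x551a
  opcode bits[15:11]=0xa: shli/RI
  [10:8] rd=5 = r5
  [7:0] imm=26 = #26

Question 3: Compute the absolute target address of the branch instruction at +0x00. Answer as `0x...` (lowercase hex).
@+00  little-endian(00 f8) = 0xf800
  top 5b → 0x1f → goto [J]
  imm@[10:0]=0x0 ⇒ #0
  target = base 0x9548 + off 0x00 + 2 + imm 0 = 0x954a

0x954a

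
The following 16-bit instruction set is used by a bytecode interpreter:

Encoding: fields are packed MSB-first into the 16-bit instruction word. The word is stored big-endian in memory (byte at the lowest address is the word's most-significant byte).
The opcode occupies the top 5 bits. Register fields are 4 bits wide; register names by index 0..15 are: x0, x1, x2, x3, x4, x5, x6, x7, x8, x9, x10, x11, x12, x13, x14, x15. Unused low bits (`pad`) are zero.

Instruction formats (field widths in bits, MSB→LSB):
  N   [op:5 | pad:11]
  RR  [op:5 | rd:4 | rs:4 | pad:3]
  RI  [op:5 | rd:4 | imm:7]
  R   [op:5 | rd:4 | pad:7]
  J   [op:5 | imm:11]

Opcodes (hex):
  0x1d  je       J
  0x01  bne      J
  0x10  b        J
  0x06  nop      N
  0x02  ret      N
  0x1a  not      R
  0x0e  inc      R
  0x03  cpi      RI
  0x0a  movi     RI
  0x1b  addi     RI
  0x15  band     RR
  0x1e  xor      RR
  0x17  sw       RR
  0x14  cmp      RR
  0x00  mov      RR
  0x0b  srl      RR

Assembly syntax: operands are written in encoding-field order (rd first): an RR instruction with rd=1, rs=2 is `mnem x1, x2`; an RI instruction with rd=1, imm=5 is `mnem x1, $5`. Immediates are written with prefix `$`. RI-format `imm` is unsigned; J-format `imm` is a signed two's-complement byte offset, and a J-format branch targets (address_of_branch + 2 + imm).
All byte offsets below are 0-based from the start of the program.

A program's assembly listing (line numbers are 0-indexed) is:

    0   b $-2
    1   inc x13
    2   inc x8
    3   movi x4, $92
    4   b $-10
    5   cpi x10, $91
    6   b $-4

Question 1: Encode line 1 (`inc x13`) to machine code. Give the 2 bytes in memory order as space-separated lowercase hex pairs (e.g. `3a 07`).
76 80

1. inc fields op=0xe:5|rd=13:4|pad=0:7 → word 7680h → 76 80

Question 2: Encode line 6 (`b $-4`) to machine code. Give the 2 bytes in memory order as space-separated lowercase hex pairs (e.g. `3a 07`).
87 fc

6. b fields op=0x10:5|imm=-4:11 → word 87fch → 87 fc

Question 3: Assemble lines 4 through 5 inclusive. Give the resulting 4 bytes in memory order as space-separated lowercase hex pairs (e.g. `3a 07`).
87 f6 1d 5b

line 4 (b): pack op=0x10:5|imm=-10:11 = 0x87f6; big→ 87 f6
line 5 (cpi): pack op=0x3:5|rd=10:4|imm=91:7 = 0x1d5b; big→ 1d 5b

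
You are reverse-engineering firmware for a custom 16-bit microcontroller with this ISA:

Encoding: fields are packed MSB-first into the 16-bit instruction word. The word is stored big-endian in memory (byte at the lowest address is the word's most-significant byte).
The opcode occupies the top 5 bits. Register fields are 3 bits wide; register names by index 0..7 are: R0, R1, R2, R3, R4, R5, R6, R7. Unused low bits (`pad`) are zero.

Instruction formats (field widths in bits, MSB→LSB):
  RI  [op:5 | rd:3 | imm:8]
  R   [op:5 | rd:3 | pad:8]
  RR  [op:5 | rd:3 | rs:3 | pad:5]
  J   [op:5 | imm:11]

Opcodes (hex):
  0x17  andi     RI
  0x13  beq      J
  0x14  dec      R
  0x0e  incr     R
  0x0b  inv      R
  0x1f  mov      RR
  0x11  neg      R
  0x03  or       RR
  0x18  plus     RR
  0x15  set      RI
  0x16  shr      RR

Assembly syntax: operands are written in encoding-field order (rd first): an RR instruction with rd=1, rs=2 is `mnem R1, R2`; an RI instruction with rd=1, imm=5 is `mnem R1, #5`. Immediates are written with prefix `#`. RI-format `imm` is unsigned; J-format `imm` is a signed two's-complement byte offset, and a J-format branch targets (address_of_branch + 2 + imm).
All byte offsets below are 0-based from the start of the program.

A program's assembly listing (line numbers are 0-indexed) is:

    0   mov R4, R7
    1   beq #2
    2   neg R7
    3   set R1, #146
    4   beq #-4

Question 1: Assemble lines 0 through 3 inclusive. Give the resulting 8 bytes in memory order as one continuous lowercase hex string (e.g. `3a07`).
fce098028f00a992

L0: mov op=0x1f:5|rd=4:3|rs=7:3|pad=0:5 ⇒ 0xfce0 ⇒ big fc e0
L1: beq op=0x13:5|imm=2:11 ⇒ 0x9802 ⇒ big 98 02
L2: neg op=0x11:5|rd=7:3|pad=0:8 ⇒ 0x8f00 ⇒ big 8f 00
L3: set op=0x15:5|rd=1:3|imm=146:8 ⇒ 0xa992 ⇒ big a9 92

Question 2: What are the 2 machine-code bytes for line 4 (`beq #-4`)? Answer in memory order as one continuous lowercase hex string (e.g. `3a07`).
4. beq fields op=0x13:5|imm=-4:11 → word 9ffch → 9f fc

9ffc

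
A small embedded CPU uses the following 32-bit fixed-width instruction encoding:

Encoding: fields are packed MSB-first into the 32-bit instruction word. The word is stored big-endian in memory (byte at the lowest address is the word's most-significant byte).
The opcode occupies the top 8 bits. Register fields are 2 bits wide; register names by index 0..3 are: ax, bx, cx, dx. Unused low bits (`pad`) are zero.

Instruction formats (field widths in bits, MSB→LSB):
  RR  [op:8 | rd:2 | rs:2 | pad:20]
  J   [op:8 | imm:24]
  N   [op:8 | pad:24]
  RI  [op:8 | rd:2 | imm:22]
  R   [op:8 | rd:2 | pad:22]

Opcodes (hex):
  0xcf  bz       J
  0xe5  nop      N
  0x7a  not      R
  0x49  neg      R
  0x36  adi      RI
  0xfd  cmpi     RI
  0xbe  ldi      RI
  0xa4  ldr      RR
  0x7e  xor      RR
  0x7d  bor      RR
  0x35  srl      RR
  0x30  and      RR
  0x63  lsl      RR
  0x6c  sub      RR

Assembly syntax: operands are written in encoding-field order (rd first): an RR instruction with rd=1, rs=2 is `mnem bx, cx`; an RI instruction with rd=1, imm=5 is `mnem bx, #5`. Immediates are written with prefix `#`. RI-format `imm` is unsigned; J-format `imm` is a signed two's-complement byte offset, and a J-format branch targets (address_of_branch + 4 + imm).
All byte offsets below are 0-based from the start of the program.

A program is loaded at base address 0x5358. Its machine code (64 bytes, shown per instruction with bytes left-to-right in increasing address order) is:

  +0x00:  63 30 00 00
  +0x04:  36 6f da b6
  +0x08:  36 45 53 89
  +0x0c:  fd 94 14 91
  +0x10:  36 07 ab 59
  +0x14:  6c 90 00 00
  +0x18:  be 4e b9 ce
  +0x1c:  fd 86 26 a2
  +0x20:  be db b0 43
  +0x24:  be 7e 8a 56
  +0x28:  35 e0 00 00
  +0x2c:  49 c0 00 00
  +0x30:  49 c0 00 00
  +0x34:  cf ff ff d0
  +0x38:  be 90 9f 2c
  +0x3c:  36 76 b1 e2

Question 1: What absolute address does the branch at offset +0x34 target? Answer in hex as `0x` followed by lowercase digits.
@+34  big-endian(cf ff ff d0) = 0xcfffffd0
  opcode bits[31:24]=0xcf: bz/J
  imm@[23:0]=0xffffd0 (s24→-48) ⇒ #-48
  target = base 0x5358 + off 0x34 + 4 + imm -48 = 0x5360

0x5360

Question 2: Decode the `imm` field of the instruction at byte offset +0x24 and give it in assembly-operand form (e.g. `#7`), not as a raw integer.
#4098646

[24] be 7e 8a 56 → 0xbe7e8a56
  top 8b → 0xbe → ldi [RI]
  [23:22] rd=1 = bx
  [21:0] imm=4098646 = #4098646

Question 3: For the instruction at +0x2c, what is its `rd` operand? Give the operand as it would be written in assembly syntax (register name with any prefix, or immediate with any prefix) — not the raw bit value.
+0x2c: 49 c0 00 00 ⇒ word 0x49c00000 (big)
  opcode bits[31:24]=0x49: neg/R
  [23:22] rd=3 = dx

dx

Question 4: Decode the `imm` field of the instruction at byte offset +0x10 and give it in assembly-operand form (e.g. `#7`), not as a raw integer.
#502617

+0x10: 36 07 ab 59 ⇒ word 0x3607ab59 (big)
  opcode bits[31:24]=0x36: adi/RI
  rd@[23:22]=0x0 ⇒ ax
  imm@[21:0]=0x7ab59 ⇒ #502617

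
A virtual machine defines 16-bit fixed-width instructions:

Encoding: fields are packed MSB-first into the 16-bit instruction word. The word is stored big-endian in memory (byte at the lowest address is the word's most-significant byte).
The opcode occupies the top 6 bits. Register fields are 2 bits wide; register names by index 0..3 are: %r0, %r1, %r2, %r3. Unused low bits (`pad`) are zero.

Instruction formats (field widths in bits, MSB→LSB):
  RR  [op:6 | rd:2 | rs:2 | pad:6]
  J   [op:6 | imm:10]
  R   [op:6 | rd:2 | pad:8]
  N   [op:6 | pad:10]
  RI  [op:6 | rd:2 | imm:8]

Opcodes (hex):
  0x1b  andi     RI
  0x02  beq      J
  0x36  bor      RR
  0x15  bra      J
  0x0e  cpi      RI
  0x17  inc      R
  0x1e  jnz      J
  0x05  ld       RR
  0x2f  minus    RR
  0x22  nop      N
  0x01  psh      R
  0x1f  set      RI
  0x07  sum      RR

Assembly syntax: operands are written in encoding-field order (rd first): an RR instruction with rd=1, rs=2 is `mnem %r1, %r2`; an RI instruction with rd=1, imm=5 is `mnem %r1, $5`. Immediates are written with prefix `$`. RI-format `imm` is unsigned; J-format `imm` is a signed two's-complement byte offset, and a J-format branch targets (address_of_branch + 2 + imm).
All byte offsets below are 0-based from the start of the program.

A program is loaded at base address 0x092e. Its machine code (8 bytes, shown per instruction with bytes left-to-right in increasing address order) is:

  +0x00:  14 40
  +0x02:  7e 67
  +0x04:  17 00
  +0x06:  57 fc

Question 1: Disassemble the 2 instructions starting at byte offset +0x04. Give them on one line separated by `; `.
ld %r3, %r0; bra $-4

[04] 17 00 → 0x1700
  top 6b → 0x5 → ld [RR]
  [9:8] rd=3 = %r3
  [7:6] rs=0 = %r0
[06] 57 fc → 0x57fc
  top 6b → 0x15 → bra [J]
  [9:0] imm=1020 (s10→-4) = $-4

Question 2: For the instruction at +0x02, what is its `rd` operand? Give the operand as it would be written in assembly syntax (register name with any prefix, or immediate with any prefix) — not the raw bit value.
%r2

@+02  big-endian(7e 67) = 0x7e67
  top 6b → 0x1f → set [RI]
  rd@[9:8]=0x2 ⇒ %r2
  imm@[7:0]=0x67 ⇒ $103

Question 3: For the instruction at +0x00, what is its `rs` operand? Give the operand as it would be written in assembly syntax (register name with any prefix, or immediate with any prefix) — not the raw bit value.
%r1

[00] 14 40 → 0x1440
  op=0x1440>>10=0x5 ⇒ ld (RR)
  rd@[9:8]=0x0 ⇒ %r0
  rs@[7:6]=0x1 ⇒ %r1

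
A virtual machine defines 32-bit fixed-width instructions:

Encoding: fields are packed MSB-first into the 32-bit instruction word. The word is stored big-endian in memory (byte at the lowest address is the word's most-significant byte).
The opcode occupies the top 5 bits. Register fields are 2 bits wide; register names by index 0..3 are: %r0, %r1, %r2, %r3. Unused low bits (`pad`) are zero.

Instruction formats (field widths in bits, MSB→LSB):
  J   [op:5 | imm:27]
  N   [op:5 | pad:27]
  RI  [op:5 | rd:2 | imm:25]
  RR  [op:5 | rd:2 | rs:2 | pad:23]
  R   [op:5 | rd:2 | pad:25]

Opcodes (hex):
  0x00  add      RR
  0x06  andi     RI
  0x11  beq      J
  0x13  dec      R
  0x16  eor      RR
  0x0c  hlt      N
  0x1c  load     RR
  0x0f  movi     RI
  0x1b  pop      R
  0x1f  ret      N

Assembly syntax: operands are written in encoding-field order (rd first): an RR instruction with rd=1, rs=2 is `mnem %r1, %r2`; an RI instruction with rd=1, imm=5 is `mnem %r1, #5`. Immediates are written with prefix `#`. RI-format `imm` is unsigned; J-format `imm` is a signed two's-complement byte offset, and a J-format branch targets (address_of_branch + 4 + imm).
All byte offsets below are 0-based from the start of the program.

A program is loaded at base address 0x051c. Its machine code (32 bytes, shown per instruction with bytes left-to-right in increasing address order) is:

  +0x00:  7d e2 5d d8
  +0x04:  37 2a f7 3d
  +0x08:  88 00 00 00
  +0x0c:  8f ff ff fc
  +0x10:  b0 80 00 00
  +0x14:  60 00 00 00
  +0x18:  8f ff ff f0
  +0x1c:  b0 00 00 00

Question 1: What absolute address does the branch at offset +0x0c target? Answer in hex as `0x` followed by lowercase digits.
[0c] 8f ff ff fc → 0x8ffffffc
  top 5b → 0x11 → beq [J]
  imm: (w>>0)&0x7ffffff=0x7fffffc (s27→-4) → #-4
  target = base 0x051c + off 0x0c + 4 + imm -4 = 0x0528

0x0528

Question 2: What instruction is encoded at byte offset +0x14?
@+14  big-endian(60 00 00 00) = 0x60000000
  opcode bits[31:27]=0xc: hlt/N

hlt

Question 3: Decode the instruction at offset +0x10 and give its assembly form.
eor %r0, %r1

+0x10: b0 80 00 00 ⇒ word 0xb0800000 (big)
  op=0xb0800000>>27=0x16 ⇒ eor (RR)
  rd: (w>>25)&0x3=0x0 → %r0
  rs: (w>>23)&0x3=0x1 → %r1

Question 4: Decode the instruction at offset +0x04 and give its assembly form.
off 0x04: read 37 2a f7 3d as big → 0x372af73d
  top 5b → 0x6 → andi [RI]
  rd@[26:25]=0x3 ⇒ %r3
  imm@[24:0]=0x12af73d ⇒ #19593021

andi %r3, #19593021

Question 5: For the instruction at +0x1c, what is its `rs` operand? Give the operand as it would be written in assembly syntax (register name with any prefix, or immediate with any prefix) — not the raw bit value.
%r0

@+1c  big-endian(b0 00 00 00) = 0xb0000000
  opcode bits[31:27]=0x16: eor/RR
  [26:25] rd=0 = %r0
  [24:23] rs=0 = %r0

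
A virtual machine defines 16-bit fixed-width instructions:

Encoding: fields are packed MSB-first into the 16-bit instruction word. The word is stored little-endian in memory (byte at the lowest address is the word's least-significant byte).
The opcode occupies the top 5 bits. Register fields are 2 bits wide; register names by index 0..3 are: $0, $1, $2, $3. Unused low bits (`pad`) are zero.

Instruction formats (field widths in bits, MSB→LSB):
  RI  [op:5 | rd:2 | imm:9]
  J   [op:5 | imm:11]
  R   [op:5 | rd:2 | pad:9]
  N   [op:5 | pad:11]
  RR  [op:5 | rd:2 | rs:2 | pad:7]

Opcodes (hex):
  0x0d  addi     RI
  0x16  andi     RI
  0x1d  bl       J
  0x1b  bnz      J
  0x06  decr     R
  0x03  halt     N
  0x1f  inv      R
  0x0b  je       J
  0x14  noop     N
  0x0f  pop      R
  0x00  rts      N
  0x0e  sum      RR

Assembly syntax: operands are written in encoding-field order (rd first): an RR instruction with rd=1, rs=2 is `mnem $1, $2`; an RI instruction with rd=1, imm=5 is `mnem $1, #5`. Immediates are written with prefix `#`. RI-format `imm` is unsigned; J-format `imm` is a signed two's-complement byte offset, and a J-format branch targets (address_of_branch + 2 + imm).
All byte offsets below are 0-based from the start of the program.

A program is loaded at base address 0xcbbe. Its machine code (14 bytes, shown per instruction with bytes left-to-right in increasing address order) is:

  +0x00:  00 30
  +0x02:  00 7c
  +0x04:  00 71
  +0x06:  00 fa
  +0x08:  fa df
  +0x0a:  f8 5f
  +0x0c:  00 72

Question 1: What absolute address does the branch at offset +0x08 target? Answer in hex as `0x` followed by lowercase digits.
0xcbc2

+0x08: fa df ⇒ word 0xdffa (little)
  top 5b → 0x1b → bnz [J]
  imm@[10:0]=0x7fa (s11→-6) ⇒ #-6
  target = base 0xcbbe + off 0x08 + 2 + imm -6 = 0xcbc2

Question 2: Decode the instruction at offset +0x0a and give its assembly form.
off 0x0a: read f8 5f as little → 0x5ff8
  top 5b → 0xb → je [J]
  imm@[10:0]=0x7f8 (s11→-8) ⇒ #-8

je #-8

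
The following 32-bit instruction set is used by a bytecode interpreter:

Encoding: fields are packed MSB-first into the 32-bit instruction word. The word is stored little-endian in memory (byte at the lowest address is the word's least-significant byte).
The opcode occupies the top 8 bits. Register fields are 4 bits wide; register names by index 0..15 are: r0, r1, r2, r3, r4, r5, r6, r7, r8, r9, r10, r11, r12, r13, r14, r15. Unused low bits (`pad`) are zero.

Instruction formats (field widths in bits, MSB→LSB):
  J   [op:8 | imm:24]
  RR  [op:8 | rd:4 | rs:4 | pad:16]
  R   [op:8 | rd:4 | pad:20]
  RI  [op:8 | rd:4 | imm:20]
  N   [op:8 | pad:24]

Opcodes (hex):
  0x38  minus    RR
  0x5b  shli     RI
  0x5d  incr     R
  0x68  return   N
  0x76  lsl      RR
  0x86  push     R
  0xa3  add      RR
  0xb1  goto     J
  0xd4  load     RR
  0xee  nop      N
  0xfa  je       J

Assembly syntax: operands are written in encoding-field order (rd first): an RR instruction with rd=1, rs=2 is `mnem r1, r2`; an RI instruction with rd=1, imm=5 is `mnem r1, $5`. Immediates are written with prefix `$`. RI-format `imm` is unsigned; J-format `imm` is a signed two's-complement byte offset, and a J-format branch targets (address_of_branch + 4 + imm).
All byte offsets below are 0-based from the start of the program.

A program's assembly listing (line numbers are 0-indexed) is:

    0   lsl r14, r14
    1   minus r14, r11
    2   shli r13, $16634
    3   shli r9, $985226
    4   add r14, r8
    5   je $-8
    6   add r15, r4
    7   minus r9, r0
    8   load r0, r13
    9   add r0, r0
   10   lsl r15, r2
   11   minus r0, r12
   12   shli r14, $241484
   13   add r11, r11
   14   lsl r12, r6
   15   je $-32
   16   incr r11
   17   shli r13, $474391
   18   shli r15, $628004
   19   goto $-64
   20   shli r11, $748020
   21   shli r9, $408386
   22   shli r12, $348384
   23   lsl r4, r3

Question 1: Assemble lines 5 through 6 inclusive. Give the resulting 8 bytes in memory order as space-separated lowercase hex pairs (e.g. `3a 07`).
line 5 (je): pack op=0xfa:8|imm=-8:24 = 0xfafffff8; little→ f8 ff ff fa
line 6 (add): pack op=0xa3:8|rd=15:4|rs=4:4|pad=0:16 = 0xa3f40000; little→ 00 00 f4 a3

f8 ff ff fa 00 00 f4 a3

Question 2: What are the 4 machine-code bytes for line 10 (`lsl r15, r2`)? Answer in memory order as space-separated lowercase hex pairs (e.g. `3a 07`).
line 10 (lsl): pack op=0x76:8|rd=15:4|rs=2:4|pad=0:16 = 0x76f20000; little→ 00 00 f2 76

00 00 f2 76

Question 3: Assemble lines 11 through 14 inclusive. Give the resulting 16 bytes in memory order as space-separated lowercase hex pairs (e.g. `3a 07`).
00 00 0c 38 4c af e3 5b 00 00 bb a3 00 00 c6 76

11. minus fields op=0x38:8|rd=0:4|rs=12:4|pad=0:16 → word 380c0000h → 00 00 0c 38
12. shli fields op=0x5b:8|rd=14:4|imm=241484:20 → word 5be3af4ch → 4c af e3 5b
13. add fields op=0xa3:8|rd=11:4|rs=11:4|pad=0:16 → word a3bb0000h → 00 00 bb a3
14. lsl fields op=0x76:8|rd=12:4|rs=6:4|pad=0:16 → word 76c60000h → 00 00 c6 76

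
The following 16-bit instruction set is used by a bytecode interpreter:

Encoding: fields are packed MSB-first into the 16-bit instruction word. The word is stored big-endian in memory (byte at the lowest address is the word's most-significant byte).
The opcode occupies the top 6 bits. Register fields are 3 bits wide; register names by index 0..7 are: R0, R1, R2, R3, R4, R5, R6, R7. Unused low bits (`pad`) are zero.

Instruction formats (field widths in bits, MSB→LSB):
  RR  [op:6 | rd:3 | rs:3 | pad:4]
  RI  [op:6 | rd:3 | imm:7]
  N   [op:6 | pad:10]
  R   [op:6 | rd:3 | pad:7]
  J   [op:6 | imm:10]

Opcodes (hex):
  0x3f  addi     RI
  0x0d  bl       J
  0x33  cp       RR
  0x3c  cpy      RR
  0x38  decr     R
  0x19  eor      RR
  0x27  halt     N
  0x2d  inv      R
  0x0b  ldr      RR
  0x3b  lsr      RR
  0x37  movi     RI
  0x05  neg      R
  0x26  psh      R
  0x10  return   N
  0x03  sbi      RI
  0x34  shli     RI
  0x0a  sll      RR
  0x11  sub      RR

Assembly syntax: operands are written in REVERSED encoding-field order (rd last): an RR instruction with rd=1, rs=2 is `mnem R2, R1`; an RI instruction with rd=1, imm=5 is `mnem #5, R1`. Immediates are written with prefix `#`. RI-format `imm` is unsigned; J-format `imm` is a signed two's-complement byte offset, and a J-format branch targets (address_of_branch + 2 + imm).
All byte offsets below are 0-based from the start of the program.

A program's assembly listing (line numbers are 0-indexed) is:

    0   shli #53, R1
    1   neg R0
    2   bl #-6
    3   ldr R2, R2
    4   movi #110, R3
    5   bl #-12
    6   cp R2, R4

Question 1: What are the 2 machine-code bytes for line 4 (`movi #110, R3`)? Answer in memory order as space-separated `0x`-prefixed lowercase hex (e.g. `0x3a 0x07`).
0xdd 0xee

4. movi fields op=0x37:6|rd=3:3|imm=110:7 → word ddeeh → dd ee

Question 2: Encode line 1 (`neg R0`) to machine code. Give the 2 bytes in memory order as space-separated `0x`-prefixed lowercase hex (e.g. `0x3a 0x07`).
line 1 (neg): pack op=0x5:6|rd=0:3|pad=0:7 = 0x1400; big→ 14 00

0x14 0x00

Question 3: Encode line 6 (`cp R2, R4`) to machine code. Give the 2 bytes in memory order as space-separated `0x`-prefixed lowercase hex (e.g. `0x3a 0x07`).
0xce 0x20

6. cp fields op=0x33:6|rd=4:3|rs=2:3|pad=0:4 → word ce20h → ce 20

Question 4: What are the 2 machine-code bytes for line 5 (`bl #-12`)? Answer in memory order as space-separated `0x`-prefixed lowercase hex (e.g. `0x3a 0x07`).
0x37 0xf4

L5: bl op=0xd:6|imm=-12:10 ⇒ 0x37f4 ⇒ big 37 f4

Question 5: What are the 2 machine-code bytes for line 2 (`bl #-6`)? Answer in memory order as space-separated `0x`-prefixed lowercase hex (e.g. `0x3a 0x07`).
L2: bl op=0xd:6|imm=-6:10 ⇒ 0x37fa ⇒ big 37 fa

0x37 0xfa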